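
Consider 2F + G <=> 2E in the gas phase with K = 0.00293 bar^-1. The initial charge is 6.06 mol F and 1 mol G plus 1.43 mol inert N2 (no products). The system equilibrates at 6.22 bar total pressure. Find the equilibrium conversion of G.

Take 1 mol G as basis and let X be its fractional conversion, so ξ = X.
Moles: n_F = 6.06 − 2X; n_G = 1 − X; n_E = 2X; n_I = 1.43 (inert).
n_T = Σnᵢ = 8.49 − X.
With p_i = (n_i/n_T)P, K = p_E^2 / (p_F^2 p_G).
Substituting and setting equal to 0.00293 bar^-1 gives a polynomial in X; the root in (0,1) is X = 0.127.

X = 0.127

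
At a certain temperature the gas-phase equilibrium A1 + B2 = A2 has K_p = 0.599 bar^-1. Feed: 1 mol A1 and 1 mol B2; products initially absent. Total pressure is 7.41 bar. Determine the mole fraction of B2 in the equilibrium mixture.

y_B2 = 0.300

Basis: 1 mol A1 initially; let X = conversion of A1. Extent ξ = X.
At extent ξ: n_A1 = 1 − X; n_B2 = 1 − X; n_A2 = X.
n_T = Σnᵢ = 2 − X.
With p_i = (n_i/n_T)P, K_p = p_A2 / (p_A1 p_B2).
Equating to 0.599 bar^-1 and solving on 0 < X < 1: X = 0.571.
Then n_B2 = 0.429, n_T = 1.43, so y_B2 = 0.300.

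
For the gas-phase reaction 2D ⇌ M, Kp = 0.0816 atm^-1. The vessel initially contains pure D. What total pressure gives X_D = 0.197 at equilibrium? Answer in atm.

P = 1.69 atm

Basis: 1 mol D initially; let X = conversion of D. Extent ξ = 0.5X.
At extent ξ: n_D = 1 − X; n_M = 0.5X.
Total moles n_T = 1 − 0.5X.
Kp = p_M / (p_D^2) with p_i = (n_i/n_T)·P.
At X = 0.197: the mole-fraction product g(X) = Π y_i^ν_i = 0.1377. Since Kp = g(X)·P^{-1}, P = (g/Kp)^(1/1) = (0.1377/0.0816)^(1/1) = 1.69 atm.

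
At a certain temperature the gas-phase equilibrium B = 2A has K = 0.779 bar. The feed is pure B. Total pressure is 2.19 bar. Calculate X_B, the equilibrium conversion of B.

Take 1 mol B as basis and let X be its fractional conversion, so ξ = X.
Mole table: n_B = 1 − X; n_A = 2X.
Total moles n_T = 1 + X.
Mole fractions y_i = n_i/n_T; K = p_A^2 / (p_B) with p_i = y_i·P.
This yields a degree-2 equation in X; solving on (0,1), X = 0.286.

X = 0.286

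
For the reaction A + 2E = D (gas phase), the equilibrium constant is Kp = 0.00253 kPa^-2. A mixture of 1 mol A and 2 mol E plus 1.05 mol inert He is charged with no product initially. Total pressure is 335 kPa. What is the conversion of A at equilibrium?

X = 0.839

Basis: 1 mol A initially; let X = conversion of A. Extent ξ = X.
Mole table: n_A = 1 − X; n_E = 2 − 2X; n_D = X; n_I = 1.05 (inert).
Summing: n_T = 4.05 − 2X.
Mole fractions y_i = n_i/n_T; Kp = p_D / (p_A p_E^2) with p_i = y_i·P.
Setting this equal to 0.00253 kPa^-2 and taking the physical root (0 < X < 1) gives X = 0.839.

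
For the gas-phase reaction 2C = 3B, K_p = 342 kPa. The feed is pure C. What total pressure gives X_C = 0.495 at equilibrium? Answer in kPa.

Basis: 1 mol C initially; let X = conversion of C. Extent ξ = 0.5X.
Species balance: n_C = 1 − X; n_B = 1.5X.
n_T = Σnᵢ = 1 + 0.5X.
K_p = p_B^3 / (p_C^2) with p_i = (n_i/n_T)·P.
At X = 0.495: the mole-fraction product g(X) = Π y_i^ν_i = 1.287. Since K_p = g(X)·P^{1}, P = (K_p/g)^(1/1) = (342/1.287)^(1/1) = 266 kPa.

P = 266 kPa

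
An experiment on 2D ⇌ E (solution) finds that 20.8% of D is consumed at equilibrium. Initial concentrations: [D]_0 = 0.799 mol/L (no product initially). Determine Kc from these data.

Let X = conversion of D.
Concentrations: [D] = 0.799 − 0.799X; [E] = 0.4X.
At X = 0.208: [D] = 0.633, [E] = 0.0831.
Kc = [E] / ([D]^2) = 0.208 L/mol.

Kc = 0.208 L/mol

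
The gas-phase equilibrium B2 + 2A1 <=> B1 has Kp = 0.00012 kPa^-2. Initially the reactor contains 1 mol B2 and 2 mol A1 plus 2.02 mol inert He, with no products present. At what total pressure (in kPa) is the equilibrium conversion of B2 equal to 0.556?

Take 1 mol B2 as basis and let X be its fractional conversion, so ξ = X.
At extent ξ: n_B2 = 1 − X; n_A1 = 2 − 2X; n_B1 = X; n_I = 2.02 (inert).
Summing: n_T = 5.02 − 2X.
Kp = p_B1 / (p_B2 p_A1^2) with p_i = (n_i/n_T)·P.
At X = 0.556: the mole-fraction product g(X) = Π y_i^ν_i = 24.25. Since Kp = g(X)·P^{-2}, P = (g/Kp)^(1/2) = (24.25/0.00012)^(1/2) = 450 kPa.

P = 450 kPa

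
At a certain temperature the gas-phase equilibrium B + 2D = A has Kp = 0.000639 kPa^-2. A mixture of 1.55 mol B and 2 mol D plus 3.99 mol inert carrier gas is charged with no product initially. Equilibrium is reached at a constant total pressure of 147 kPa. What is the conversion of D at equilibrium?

X = 0.438

Basis: 2 mol D initially; let X = conversion of D. Extent ξ = X.
Moles: n_B = 1.55 − X; n_D = 2 − 2X; n_A = X; n_I = 3.99 (inert).
Summing: n_T = 7.54 − 2X.
Mole fractions y_i = n_i/n_T; Kp = p_A / (p_B p_D^2) with p_i = y_i·P.
Equating to 0.000639 kPa^-2 and solving on 0 < X < 1: X = 0.438.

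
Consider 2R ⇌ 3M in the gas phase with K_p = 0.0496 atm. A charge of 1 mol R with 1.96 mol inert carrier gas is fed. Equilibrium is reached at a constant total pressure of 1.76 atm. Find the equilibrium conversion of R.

Take 1 mol R as basis and let X be its fractional conversion, so ξ = 0.5X.
At extent ξ: n_R = 1 − X; n_M = 1.5X; n_I = 1.96 (inert).
n_T = Σnᵢ = 2.96 + 0.5X.
Mole fractions y_i = n_i/n_T; K_p = p_M^3 / (p_R^2) with p_i = y_i·P.
Equating to 0.0496 atm and solving on 0 < X < 1: X = 0.245.

X = 0.245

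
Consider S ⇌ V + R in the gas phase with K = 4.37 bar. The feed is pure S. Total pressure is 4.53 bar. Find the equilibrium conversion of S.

Let X = conversion of S (basis 1 mol S); extent of reaction ξ = X.
Species balance: n_S = 1 − X; n_V = X; n_R = X.
Summing: n_T = 1 + X.
Mole fractions y_i = n_i/n_T; K = p_V p_R / (p_S) with p_i = y_i·P.
This yields a degree-2 equation in X; solving on (0,1), X = 0.701.

X = 0.701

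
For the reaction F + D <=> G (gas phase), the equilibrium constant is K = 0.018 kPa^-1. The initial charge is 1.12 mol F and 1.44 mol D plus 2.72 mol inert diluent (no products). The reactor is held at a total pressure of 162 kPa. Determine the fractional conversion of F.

X = 0.379

Take 1.12 mol F as basis and let X be its fractional conversion, so ξ = 1.12X.
Moles: n_F = 1.12 − 1.12X; n_D = 1.44 − 1.12X; n_G = 1.12X; n_I = 2.72 (inert).
Total moles n_T = 5.28 − 1.12X.
y_i = n_i/n_T, p_i = y_i·P. K = p_G / (p_F p_D).
Equating to 0.018 kPa^-1 and solving on 0 < X < 1: X = 0.379.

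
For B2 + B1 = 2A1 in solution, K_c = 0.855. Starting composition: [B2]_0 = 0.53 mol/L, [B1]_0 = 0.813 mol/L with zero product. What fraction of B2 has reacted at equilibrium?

Let X = conversion of B2; extent ξ = 0.53·X mol/L.
Concentrations: [B2] = 0.53 − 0.53X; [B1] = 0.813 − 0.53X; [A1] = 1.06X.
K_c = [A1]^2 / ([B2] [B1]).
Solving K_c = 0.855 for X ∈ (0,1): X = 0.387.

X = 0.387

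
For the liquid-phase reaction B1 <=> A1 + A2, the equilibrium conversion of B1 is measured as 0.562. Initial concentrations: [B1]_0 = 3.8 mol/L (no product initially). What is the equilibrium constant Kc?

Let X = conversion of B1.
Concentrations: [B1] = 3.8 − 3.8X; [A1] = 3.8X; [A2] = 3.8X.
At X = 0.562: [B1] = 1.66, [A1] = 2.14, [A2] = 2.14.
Kc = [A1] [A2] / ([B1]) = 2.74 mol/L.

Kc = 2.74 mol/L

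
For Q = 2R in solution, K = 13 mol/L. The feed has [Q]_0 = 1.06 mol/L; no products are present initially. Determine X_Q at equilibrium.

X = 0.794

Let X = conversion of Q; extent ξ = 1.06·X mol/L.
Concentrations: [Q] = 1.06 − 1.06X; [R] = 2.12X.
K = [R]^2 / ([Q]).
Setting equal to 13 and solving for X on (0,1) gives X = 0.794.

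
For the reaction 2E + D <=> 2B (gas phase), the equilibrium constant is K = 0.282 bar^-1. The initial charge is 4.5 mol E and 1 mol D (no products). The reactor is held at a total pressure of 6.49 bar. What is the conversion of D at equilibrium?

Basis: 1 mol D initially; let X = conversion of D. Extent ξ = X.
Moles: n_E = 4.5 − 2X; n_D = 1 − X; n_B = 2X.
Total moles n_T = 5.5 − X.
With p_i = (n_i/n_T)P, K = p_B^2 / (p_E^2 p_D).
This yields a degree-3 equation in X; solving on (0,1), X = 0.618.

X = 0.618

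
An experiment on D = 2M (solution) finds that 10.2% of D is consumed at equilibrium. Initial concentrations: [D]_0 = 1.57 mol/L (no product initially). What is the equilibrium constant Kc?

Kc = 0.0728 mol/L

Let X = conversion of D.
Concentrations: [D] = 1.57 − 1.57X; [M] = 3.14X.
At X = 0.102: [D] = 1.41, [M] = 0.32.
Kc = [M]^2 / ([D]) = 0.0728 mol/L.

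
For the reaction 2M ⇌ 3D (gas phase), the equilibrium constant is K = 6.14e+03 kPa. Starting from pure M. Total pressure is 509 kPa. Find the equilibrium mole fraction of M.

Let X = conversion of M (basis 1 mol M); extent of reaction ξ = 0.5X.
At extent ξ: n_M = 1 − X; n_D = 1.5X.
Total moles n_T = 1 + 0.5X.
y_i = n_i/n_T, p_i = y_i·P. K = p_D^3 / (p_M^2).
Setting this equal to 6.14e+03 kPa and taking the physical root (0 < X < 1) gives X = 0.722.
Then n_M = 0.278, n_T = 1.36, so y_M = 0.204.

y_M = 0.204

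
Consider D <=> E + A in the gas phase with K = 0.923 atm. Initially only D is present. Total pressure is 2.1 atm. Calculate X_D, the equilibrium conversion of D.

Let X = conversion of D (basis 1 mol D); extent of reaction ξ = X.
Mole table: n_D = 1 − X; n_E = X; n_A = X.
n_T = Σnᵢ = 1 + X.
Mole fractions y_i = n_i/n_T; K = p_E p_A / (p_D) with p_i = y_i·P.
Substituting and setting equal to 0.923 atm gives a polynomial in X; the root in (0,1) is X = 0.553.

X = 0.553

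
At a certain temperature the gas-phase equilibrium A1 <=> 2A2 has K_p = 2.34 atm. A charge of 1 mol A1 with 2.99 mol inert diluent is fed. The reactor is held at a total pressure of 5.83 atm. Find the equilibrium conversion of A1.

X = 0.482

Basis: 1 mol A1 initially; let X = conversion of A1. Extent ξ = X.
At extent ξ: n_A1 = 1 − X; n_A2 = 2X; n_I = 2.99 (inert).
Total moles n_T = 3.99 + X.
Mole fractions y_i = n_i/n_T; K_p = p_A2^2 / (p_A1) with p_i = y_i·P.
Equating to 2.34 atm and solving on 0 < X < 1: X = 0.482.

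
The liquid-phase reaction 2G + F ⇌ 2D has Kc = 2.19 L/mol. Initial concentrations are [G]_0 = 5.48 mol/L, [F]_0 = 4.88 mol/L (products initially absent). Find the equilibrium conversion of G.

X = 0.717

Let X = conversion of G; extent ξ = 5.48X/2 mol/L.
Concentrations: [G] = 5.48 − 5.48X; [F] = 4.88 − 2.74X; [D] = 5.48X.
Kc = [D]^2 / ([G]^2 [F]).
Setting equal to 2.19 and solving for X on (0,1) gives X = 0.717.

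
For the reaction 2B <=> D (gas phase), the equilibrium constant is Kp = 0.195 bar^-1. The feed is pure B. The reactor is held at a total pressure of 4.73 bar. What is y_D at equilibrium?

y_D = 0.368

Take 1 mol B as basis and let X be its fractional conversion, so ξ = 0.5X.
Species balance: n_B = 1 − X; n_D = 0.5X.
Summing: n_T = 1 − 0.5X.
With p_i = (n_i/n_T)P, Kp = p_D / (p_B^2).
Equating to 0.195 bar^-1 and solving on 0 < X < 1: X = 0.538.
Then n_D = 0.269, n_T = 0.731, so y_D = 0.368.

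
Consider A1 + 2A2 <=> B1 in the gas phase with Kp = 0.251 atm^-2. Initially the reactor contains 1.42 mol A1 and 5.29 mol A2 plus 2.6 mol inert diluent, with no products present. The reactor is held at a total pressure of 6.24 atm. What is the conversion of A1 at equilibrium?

X = 0.671

Basis: 1.42 mol A1 initially; let X = conversion of A1. Extent ξ = 1.42X.
Moles: n_A1 = 1.42 − 1.42X; n_A2 = 5.29 − 2.84X; n_B1 = 1.42X; n_I = 2.6 (inert).
n_T = Σnᵢ = 9.31 − 2.84X.
Mole fractions y_i = n_i/n_T; Kp = p_B1 / (p_A1 p_A2^2) with p_i = y_i·P.
Substituting and setting equal to 0.251 atm^-2 gives a polynomial in X; the root in (0,1) is X = 0.671.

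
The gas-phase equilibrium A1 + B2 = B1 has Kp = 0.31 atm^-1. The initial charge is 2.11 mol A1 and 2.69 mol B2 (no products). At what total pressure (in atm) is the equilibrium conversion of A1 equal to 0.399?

P = 4.59 atm

Basis: 2.11 mol A1 initially; let X = conversion of A1. Extent ξ = 2.11X.
Species balance: n_A1 = 2.11 − 2.11X; n_B2 = 2.69 − 2.11X; n_B1 = 2.11X.
Summing: n_T = 4.8 − 2.11X.
Kp = p_B1 / (p_A1 p_B2) with p_i = (n_i/n_T)·P.
At X = 0.399: the mole-fraction product g(X) = Π y_i^ν_i = 1.422. Since Kp = g(X)·P^{-1}, P = (g/Kp)^(1/1) = (1.422/0.31)^(1/1) = 4.59 atm.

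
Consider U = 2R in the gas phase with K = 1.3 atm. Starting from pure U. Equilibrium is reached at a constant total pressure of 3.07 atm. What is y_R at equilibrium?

y_R = 0.473

Basis: 1 mol U initially; let X = conversion of U. Extent ξ = X.
At extent ξ: n_U = 1 − X; n_R = 2X.
Summing: n_T = 1 + X.
y_i = n_i/n_T, p_i = y_i·P. K = p_R^2 / (p_U).
Setting this equal to 1.3 atm and taking the physical root (0 < X < 1) gives X = 0.309.
Then n_R = 0.619, n_T = 1.31, so y_R = 0.473.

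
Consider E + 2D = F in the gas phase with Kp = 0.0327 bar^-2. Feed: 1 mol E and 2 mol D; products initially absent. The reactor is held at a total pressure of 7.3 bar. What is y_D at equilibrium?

Basis: 1 mol E initially; let X = conversion of E. Extent ξ = X.
Mole table: n_E = 1 − X; n_D = 2 − 2X; n_F = X.
n_T = Σnᵢ = 3 − 2X.
With p_i = (n_i/n_T)P, Kp = p_F / (p_E p_D^2).
Substituting and setting equal to 0.0327 bar^-2 gives a polynomial in X; the root in (0,1) is X = 0.356.
Then n_D = 1.29, n_T = 2.29, so y_D = 0.563.

y_D = 0.563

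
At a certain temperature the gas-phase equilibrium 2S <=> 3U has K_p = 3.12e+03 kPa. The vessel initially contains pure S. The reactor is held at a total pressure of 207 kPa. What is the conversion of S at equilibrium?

X = 0.742

Basis: 1 mol S initially; let X = conversion of S. Extent ξ = 0.5X.
Moles: n_S = 1 − X; n_U = 1.5X.
n_T = Σnᵢ = 1 + 0.5X.
Mole fractions y_i = n_i/n_T; K_p = p_U^3 / (p_S^2) with p_i = y_i·P.
Setting this equal to 3.12e+03 kPa and taking the physical root (0 < X < 1) gives X = 0.742.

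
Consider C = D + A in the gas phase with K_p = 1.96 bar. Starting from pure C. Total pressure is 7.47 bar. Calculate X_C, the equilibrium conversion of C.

Basis: 1 mol C initially; let X = conversion of C. Extent ξ = X.
Species balance: n_C = 1 − X; n_D = X; n_A = X.
Summing: n_T = 1 + X.
Mole fractions y_i = n_i/n_T; K_p = p_D p_A / (p_C) with p_i = y_i·P.
This yields a degree-2 equation in X; solving on (0,1), X = 0.456.

X = 0.456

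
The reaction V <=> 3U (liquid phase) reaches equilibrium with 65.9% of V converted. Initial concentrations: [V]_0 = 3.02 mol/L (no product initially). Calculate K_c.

Let X = conversion of V.
Concentrations: [V] = 3.02 − 3.02X; [U] = 9.06X.
At X = 0.659: [V] = 1.03, [U] = 5.97.
K_c = [U]^3 / ([V]) = 207 (mol/L)^2.

K_c = 207 (mol/L)^2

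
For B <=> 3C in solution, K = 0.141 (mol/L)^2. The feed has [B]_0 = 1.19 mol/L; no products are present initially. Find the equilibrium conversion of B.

X = 0.147

Let X = conversion of B; extent ξ = 1.19·X mol/L.
Concentrations: [B] = 1.19 − 1.19X; [C] = 3.57X.
K = [C]^3 / ([B]).
Solving K = 0.141 for X ∈ (0,1): X = 0.147.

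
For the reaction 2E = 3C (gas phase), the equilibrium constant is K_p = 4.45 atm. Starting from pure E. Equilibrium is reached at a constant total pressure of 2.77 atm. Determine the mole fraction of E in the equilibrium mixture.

Take 1 mol E as basis and let X be its fractional conversion, so ξ = 0.5X.
Species balance: n_E = 1 − X; n_C = 1.5X.
Summing: n_T = 1 + 0.5X.
Mole fractions y_i = n_i/n_T; K_p = p_C^3 / (p_E^2) with p_i = y_i·P.
This yields a degree-3 equation in X; solving on (0,1), X = 0.518.
Then n_E = 0.482, n_T = 1.26, so y_E = 0.383.

y_E = 0.383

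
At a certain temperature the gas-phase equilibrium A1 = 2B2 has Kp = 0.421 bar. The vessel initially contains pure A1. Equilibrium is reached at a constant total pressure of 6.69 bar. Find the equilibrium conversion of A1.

X = 0.124

Let X = conversion of A1 (basis 1 mol A1); extent of reaction ξ = X.
Species balance: n_A1 = 1 − X; n_B2 = 2X.
n_T = Σnᵢ = 1 + X.
Mole fractions y_i = n_i/n_T; Kp = p_B2^2 / (p_A1) with p_i = y_i·P.
Equating to 0.421 bar and solving on 0 < X < 1: X = 0.124.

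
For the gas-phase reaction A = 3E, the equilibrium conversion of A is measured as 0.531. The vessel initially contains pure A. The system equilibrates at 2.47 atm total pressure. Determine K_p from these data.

K_p = 12.4 atm^2

Take 1 mol A as basis and let X be its fractional conversion, so ξ = X.
Moles: n_A = 1 − X; n_E = 3X.
Summing: n_T = 1 + 2X.
At X = 0.531: n_A = 0.469, n_E = 1.59, n_T = 2.06.
p_i = (n_i/n_T)·P. K_p = p_E^3 / (p_A) = 12.4 atm^2.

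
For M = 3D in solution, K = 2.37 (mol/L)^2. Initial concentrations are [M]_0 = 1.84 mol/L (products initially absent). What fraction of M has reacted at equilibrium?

X = 0.267

Let X = conversion of M; extent ξ = 1.84·X mol/L.
Concentrations: [M] = 1.84 − 1.84X; [D] = 5.52X.
K = [D]^3 / ([M]).
Solving K = 2.37 for X ∈ (0,1): X = 0.267.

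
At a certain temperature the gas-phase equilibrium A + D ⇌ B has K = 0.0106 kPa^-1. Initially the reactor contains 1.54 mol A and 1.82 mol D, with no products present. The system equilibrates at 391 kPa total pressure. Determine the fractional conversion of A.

Let X = conversion of A (basis 1.54 mol A); extent of reaction ξ = 1.54X.
At extent ξ: n_A = 1.54 − 1.54X; n_D = 1.82 − 1.54X; n_B = 1.54X.
Summing: n_T = 3.36 − 1.54X.
Mole fractions y_i = n_i/n_T; K = p_B / (p_A p_D) with p_i = y_i·P.
This yields a degree-2 equation in X; solving on (0,1), X = 0.603.

X = 0.603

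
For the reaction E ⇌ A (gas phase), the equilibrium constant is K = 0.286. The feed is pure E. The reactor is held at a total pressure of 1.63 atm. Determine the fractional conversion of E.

Basis: 1 mol E initially; let X = conversion of E. Extent ξ = X.
At extent ξ: n_E = 1 − X; n_A = X.
n_T stays at 1 (no change in mole number).
With p_i = (n_i/n_T)P, K = p_A / (p_E).
Equating to 0.286 and solving on 0 < X < 1: X = 0.222.

X = 0.222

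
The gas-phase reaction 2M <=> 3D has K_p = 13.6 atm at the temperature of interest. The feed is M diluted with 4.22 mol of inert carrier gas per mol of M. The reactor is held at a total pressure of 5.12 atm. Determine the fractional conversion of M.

Let X = conversion of M (basis 1 mol M); extent of reaction ξ = 0.5X.
At extent ξ: n_M = 1 − X; n_D = 1.5X; n_I = 4.22 (inert).
Summing: n_T = 5.22 + 0.5X.
Mole fractions y_i = n_i/n_T; K_p = p_D^3 / (p_M^2) with p_i = y_i·P.
Substituting and setting equal to 13.6 atm gives a polynomial in X; the root in (0,1) is X = 0.713.

X = 0.713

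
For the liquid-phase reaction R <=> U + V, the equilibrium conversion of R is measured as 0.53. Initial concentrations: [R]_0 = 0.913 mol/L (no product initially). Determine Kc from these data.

Let X = conversion of R.
Concentrations: [R] = 0.913 − 0.913X; [U] = 0.913X; [V] = 0.913X.
At X = 0.53: [R] = 0.429, [U] = 0.484, [V] = 0.484.
Kc = [U] [V] / ([R]) = 0.546 mol/L.

Kc = 0.546 mol/L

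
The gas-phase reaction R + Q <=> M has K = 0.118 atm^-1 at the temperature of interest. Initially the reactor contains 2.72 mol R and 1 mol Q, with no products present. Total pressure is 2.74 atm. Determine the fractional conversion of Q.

Let X = conversion of Q (basis 1 mol Q); extent of reaction ξ = X.
Moles: n_R = 2.72 − X; n_Q = 1 − X; n_M = X.
Summing: n_T = 3.72 − X.
With p_i = (n_i/n_T)P, K = p_M / (p_R p_Q).
Setting this equal to 0.118 atm^-1 and taking the physical root (0 < X < 1) gives X = 0.188.

X = 0.188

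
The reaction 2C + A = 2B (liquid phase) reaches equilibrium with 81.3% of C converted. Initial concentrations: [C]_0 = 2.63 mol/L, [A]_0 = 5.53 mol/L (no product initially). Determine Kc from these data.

Kc = 4.24 L/mol

Let X = conversion of C.
Concentrations: [C] = 2.63 − 2.63X; [A] = 5.53 − 1.31X; [B] = 2.63X.
At X = 0.813: [C] = 0.492, [A] = 4.46, [B] = 2.14.
Kc = [B]^2 / ([C]^2 [A]) = 4.24 L/mol.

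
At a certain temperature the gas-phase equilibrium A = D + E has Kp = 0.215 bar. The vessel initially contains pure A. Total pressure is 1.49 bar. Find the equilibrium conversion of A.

Basis: 1 mol A initially; let X = conversion of A. Extent ξ = X.
Moles: n_A = 1 − X; n_D = X; n_E = X.
Summing: n_T = 1 + X.
y_i = n_i/n_T, p_i = y_i·P. Kp = p_D p_E / (p_A).
Setting this equal to 0.215 bar and taking the physical root (0 < X < 1) gives X = 0.355.

X = 0.355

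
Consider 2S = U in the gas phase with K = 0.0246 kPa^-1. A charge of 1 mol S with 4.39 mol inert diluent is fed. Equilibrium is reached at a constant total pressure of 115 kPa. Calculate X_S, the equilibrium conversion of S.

Take 1 mol S as basis and let X be its fractional conversion, so ξ = 0.5X.
Species balance: n_S = 1 − X; n_U = 0.5X; n_I = 4.39 (inert).
Summing: n_T = 5.39 − 0.5X.
Mole fractions y_i = n_i/n_T; K = p_U / (p_S^2) with p_i = y_i·P.
Setting this equal to 0.0246 kPa^-1 and taking the physical root (0 < X < 1) gives X = 0.397.

X = 0.397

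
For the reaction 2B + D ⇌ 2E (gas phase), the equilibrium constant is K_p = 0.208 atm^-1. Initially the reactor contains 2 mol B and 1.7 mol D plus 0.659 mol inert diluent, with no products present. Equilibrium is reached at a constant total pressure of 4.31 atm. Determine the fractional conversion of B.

Take 2 mol B as basis and let X be its fractional conversion, so ξ = X.
Mole table: n_B = 2 − 2X; n_D = 1.7 − X; n_E = 2X; n_I = 0.659 (inert).
Total moles n_T = 4.36 − X.
Mole fractions y_i = n_i/n_T; K_p = p_E^2 / (p_B^2 p_D) with p_i = y_i·P.
Equating to 0.208 atm^-1 and solving on 0 < X < 1: X = 0.354.

X = 0.354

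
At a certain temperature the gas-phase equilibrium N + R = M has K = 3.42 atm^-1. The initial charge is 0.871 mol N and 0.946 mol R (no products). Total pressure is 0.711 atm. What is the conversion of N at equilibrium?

X = 0.479

Let X = conversion of N (basis 0.871 mol N); extent of reaction ξ = 0.871X.
Species balance: n_N = 0.871 − 0.871X; n_R = 0.946 − 0.871X; n_M = 0.871X.
Summing: n_T = 1.82 − 0.871X.
Mole fractions y_i = n_i/n_T; K = p_M / (p_N p_R) with p_i = y_i·P.
Substituting and setting equal to 3.42 atm^-1 gives a polynomial in X; the root in (0,1) is X = 0.479.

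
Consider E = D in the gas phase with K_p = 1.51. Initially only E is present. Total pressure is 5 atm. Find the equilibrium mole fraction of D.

y_D = 0.602

Let X = conversion of E (basis 1 mol E); extent of reaction ξ = X.
Species balance: n_E = 1 − X; n_D = X.
n_T stays at 1 (no change in mole number).
With p_i = (n_i/n_T)P, K_p = p_D / (p_E).
Equating to 1.51 and solving on 0 < X < 1: X = 0.602.
Then n_D = 0.602, n_T = 1, so y_D = 0.602.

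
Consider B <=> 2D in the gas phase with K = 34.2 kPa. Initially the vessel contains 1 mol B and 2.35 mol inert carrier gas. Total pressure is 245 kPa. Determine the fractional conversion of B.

X = 0.299

Basis: 1 mol B initially; let X = conversion of B. Extent ξ = X.
Mole table: n_B = 1 − X; n_D = 2X; n_I = 2.35 (inert).
Summing: n_T = 3.35 + X.
y_i = n_i/n_T, p_i = y_i·P. K = p_D^2 / (p_B).
This yields a degree-2 equation in X; solving on (0,1), X = 0.299.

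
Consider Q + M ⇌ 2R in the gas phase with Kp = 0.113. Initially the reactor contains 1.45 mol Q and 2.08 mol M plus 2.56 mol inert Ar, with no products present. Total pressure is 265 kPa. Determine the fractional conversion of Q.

Take 1.45 mol Q as basis and let X be its fractional conversion, so ξ = 1.45X.
Mole table: n_Q = 1.45 − 1.45X; n_M = 2.08 − 1.45X; n_R = 2.9X; n_I = 2.56 (inert).
n_T stays at 6.09 (no change in mole number).
Mole fractions y_i = n_i/n_T; Kp = p_R^2 / (p_Q p_M) with p_i = y_i·P.
Substituting and setting equal to 0.113 gives a polynomial in X; the root in (0,1) is X = 0.172.

X = 0.172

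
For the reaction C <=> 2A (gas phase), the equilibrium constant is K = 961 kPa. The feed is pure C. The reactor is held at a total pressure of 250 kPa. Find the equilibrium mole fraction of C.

y_C = 0.176

Let X = conversion of C (basis 1 mol C); extent of reaction ξ = X.
Species balance: n_C = 1 − X; n_A = 2X.
Summing: n_T = 1 + X.
With p_i = (n_i/n_T)P, K = p_A^2 / (p_C).
Substituting and setting equal to 961 kPa gives a polynomial in X; the root in (0,1) is X = 0.700.
Then n_C = 0.3, n_T = 1.7, so y_C = 0.176.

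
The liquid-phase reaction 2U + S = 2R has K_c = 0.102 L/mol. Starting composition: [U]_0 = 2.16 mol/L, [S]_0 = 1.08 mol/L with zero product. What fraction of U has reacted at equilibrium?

Let X = conversion of U; extent ξ = 2.16X/2 mol/L.
Concentrations: [U] = 2.16 − 2.16X; [S] = 1.08 − 1.08X; [R] = 2.16X.
K_c = [R]^2 / ([U]^2 [S]).
Setting equal to 0.102 and solving for X on (0,1) gives X = 0.226.

X = 0.226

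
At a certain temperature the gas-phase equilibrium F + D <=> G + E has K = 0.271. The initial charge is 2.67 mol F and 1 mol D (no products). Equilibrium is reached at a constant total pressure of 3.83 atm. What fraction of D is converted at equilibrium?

Basis: 1 mol D initially; let X = conversion of D. Extent ξ = X.
Mole table: n_F = 2.67 − X; n_D = 1 − X; n_G = X; n_E = X.
Since Δν = 0, n_T = 3.67 throughout.
With p_i = (n_i/n_T)P, K = p_G p_E / (p_F p_D).
Substituting and setting equal to 0.271 gives a polynomial in X; the root in (0,1) is X = 0.525.

X = 0.525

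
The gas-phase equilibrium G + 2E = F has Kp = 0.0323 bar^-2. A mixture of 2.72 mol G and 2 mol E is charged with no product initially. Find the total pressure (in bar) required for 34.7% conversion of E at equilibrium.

Let X = conversion of E (basis 2 mol E); extent of reaction ξ = X.
Moles: n_G = 2.72 − X; n_E = 2 − 2X; n_F = X.
Summing: n_T = 4.72 − 2X.
Kp = p_F / (p_G p_E^2) with p_i = (n_i/n_T)·P.
At X = 0.347: the mole-fraction product g(X) = Π y_i^ν_i = 1.39. Since Kp = g(X)·P^{-2}, P = (g/Kp)^(1/2) = (1.39/0.0323)^(1/2) = 6.56 bar.

P = 6.56 bar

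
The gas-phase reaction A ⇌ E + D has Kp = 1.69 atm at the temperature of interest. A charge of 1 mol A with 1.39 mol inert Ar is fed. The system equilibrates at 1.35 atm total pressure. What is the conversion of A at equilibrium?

X = 0.829

Basis: 1 mol A initially; let X = conversion of A. Extent ξ = X.
Mole table: n_A = 1 − X; n_E = X; n_D = X; n_I = 1.39 (inert).
Summing: n_T = 2.39 + X.
Mole fractions y_i = n_i/n_T; Kp = p_E p_D / (p_A) with p_i = y_i·P.
This yields a degree-2 equation in X; solving on (0,1), X = 0.829.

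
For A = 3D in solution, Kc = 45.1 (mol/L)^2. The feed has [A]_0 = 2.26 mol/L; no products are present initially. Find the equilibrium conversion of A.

X = 0.534

Let X = conversion of A; extent ξ = 2.26·X mol/L.
Concentrations: [A] = 2.26 − 2.26X; [D] = 6.78X.
Kc = [D]^3 / ([A]).
Equating to 45.1 (mol/L)^2: the physical root is X = 0.534.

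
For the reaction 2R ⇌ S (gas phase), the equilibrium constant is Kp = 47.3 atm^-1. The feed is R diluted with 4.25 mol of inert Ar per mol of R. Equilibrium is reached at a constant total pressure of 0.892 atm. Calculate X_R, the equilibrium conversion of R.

X = 0.787

Take 1 mol R as basis and let X be its fractional conversion, so ξ = 0.5X.
Moles: n_R = 1 − X; n_S = 0.5X; n_I = 4.25 (inert).
Summing: n_T = 5.25 − 0.5X.
Mole fractions y_i = n_i/n_T; Kp = p_S / (p_R^2) with p_i = y_i·P.
Substituting and setting equal to 47.3 atm^-1 gives a polynomial in X; the root in (0,1) is X = 0.787.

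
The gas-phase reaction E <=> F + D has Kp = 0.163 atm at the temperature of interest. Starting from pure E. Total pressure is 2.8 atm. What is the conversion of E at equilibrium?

Basis: 1 mol E initially; let X = conversion of E. Extent ξ = X.
Mole table: n_E = 1 − X; n_F = X; n_D = X.
Total moles n_T = 1 + X.
y_i = n_i/n_T, p_i = y_i·P. Kp = p_F p_D / (p_E).
Substituting and setting equal to 0.163 atm gives a polynomial in X; the root in (0,1) is X = 0.235.

X = 0.235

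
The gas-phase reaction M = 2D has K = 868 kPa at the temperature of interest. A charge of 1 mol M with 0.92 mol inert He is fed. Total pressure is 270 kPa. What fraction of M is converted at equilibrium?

Basis: 1 mol M initially; let X = conversion of M. Extent ξ = X.
At extent ξ: n_M = 1 − X; n_D = 2X; n_I = 0.92 (inert).
Summing: n_T = 1.92 + X.
y_i = n_i/n_T, p_i = y_i·P. K = p_D^2 / (p_M).
Equating to 868 kPa and solving on 0 < X < 1: X = 0.742.

X = 0.742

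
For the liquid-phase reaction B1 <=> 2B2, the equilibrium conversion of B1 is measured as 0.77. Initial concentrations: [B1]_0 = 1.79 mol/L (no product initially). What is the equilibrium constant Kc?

Let X = conversion of B1.
Concentrations: [B1] = 1.79 − 1.79X; [B2] = 3.58X.
At X = 0.77: [B1] = 0.412, [B2] = 2.76.
Kc = [B2]^2 / ([B1]) = 18.5 mol/L.

Kc = 18.5 mol/L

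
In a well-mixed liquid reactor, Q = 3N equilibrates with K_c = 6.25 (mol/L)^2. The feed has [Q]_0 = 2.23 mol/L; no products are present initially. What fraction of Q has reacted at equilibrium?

X = 0.317

Let X = conversion of Q; extent ξ = 2.23·X mol/L.
Concentrations: [Q] = 2.23 − 2.23X; [N] = 6.69X.
K_c = [N]^3 / ([Q]).
Equating to 6.25 (mol/L)^2: the physical root is X = 0.317.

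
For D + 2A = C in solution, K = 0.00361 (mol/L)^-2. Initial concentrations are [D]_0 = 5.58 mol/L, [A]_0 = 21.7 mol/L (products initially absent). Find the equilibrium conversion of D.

X = 0.488

Let X = conversion of D; extent ξ = 5.58·X mol/L.
Concentrations: [D] = 5.58 − 5.58X; [A] = 21.7 − 11.2X; [C] = 5.58X.
K = [C] / ([D] [A]^2).
This equals 0.00361 at X = 0.488 (the root in 0 < X < 1).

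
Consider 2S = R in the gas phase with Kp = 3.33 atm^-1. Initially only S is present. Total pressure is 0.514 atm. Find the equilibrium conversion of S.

Take 1 mol S as basis and let X be its fractional conversion, so ξ = 0.5X.
Moles: n_S = 1 − X; n_R = 0.5X.
Summing: n_T = 1 − 0.5X.
With p_i = (n_i/n_T)P, Kp = p_R / (p_S^2).
Setting this equal to 3.33 atm^-1 and taking the physical root (0 < X < 1) gives X = 0.643.

X = 0.643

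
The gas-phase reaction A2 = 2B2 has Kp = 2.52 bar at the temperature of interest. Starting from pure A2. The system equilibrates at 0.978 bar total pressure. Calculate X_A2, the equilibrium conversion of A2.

Take 1 mol A2 as basis and let X be its fractional conversion, so ξ = X.
Moles: n_A2 = 1 − X; n_B2 = 2X.
Total moles n_T = 1 + X.
Mole fractions y_i = n_i/n_T; Kp = p_B2^2 / (p_A2) with p_i = y_i·P.
Equating to 2.52 bar and solving on 0 < X < 1: X = 0.626.

X = 0.626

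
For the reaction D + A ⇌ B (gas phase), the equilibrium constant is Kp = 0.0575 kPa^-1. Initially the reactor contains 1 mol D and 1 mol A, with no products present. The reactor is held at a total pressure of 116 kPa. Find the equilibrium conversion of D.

Basis: 1 mol D initially; let X = conversion of D. Extent ξ = X.
Species balance: n_D = 1 − X; n_A = 1 − X; n_B = X.
Summing: n_T = 2 − X.
With p_i = (n_i/n_T)P, Kp = p_B / (p_D p_A).
This yields a degree-2 equation in X; solving on (0,1), X = 0.639.

X = 0.639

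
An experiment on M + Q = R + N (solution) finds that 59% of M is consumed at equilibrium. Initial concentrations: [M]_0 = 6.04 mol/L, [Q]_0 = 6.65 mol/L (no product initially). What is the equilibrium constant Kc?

Kc = 1.66

Let X = conversion of M.
Concentrations: [M] = 6.04 − 6.04X; [Q] = 6.65 − 6.04X; [R] = 6.04X; [N] = 6.04X.
At X = 0.59: [M] = 2.48, [Q] = 3.09, [R] = 3.56, [N] = 3.56.
Kc = [R] [N] / ([M] [Q]) = 1.66.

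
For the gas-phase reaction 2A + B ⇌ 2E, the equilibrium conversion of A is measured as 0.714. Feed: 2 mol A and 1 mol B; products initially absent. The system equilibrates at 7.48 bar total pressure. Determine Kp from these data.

Basis: 2 mol A initially; let X = conversion of A. Extent ξ = X.
At extent ξ: n_A = 2 − 2X; n_B = 1 − X; n_E = 2X.
n_T = Σnᵢ = 3 − X.
At X = 0.714: n_A = 0.572, n_B = 0.286, n_E = 1.43, n_T = 2.29.
p_i = (n_i/n_T)·P. Kp = p_E^2 / (p_A^2 p_B) = 6.66 bar^-1.

Kp = 6.66 bar^-1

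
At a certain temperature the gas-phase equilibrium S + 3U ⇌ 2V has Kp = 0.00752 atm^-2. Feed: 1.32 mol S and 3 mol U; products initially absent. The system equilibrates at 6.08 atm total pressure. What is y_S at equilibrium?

y_S = 0.281

Take 3 mol U as basis and let X be its fractional conversion, so ξ = X.
Species balance: n_S = 1.32 − X; n_U = 3 − 3X; n_V = 2X.
n_T = Σnᵢ = 4.32 − 2X.
With p_i = (n_i/n_T)P, Kp = p_V^2 / (p_S p_U^3).
Equating to 0.00752 atm^-2 and solving on 0 < X < 1: X = 0.244.
Then n_S = 1.08, n_T = 3.83, so y_S = 0.281.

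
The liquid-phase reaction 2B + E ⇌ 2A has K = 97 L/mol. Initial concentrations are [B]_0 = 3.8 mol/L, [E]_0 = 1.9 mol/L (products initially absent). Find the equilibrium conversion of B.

Let X = conversion of B; extent ξ = 3.8X/2 mol/L.
Concentrations: [B] = 3.8 − 3.8X; [E] = 1.9 − 1.9X; [A] = 3.8X.
K = [A]^2 / ([B]^2 [E]).
This equals 97 at X = 0.843 (the root in 0 < X < 1).

X = 0.843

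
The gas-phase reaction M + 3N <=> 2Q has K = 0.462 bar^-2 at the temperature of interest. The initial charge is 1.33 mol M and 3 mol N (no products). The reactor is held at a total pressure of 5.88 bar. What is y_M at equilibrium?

Basis: 3 mol N initially; let X = conversion of N. Extent ξ = X.
At extent ξ: n_M = 1.33 − X; n_N = 3 − 3X; n_Q = 2X.
Total moles n_T = 4.33 − 2X.
With p_i = (n_i/n_T)P, K = p_Q^2 / (p_M p_N^3).
Equating to 0.462 bar^-2 and solving on 0 < X < 1: X = 0.632.
Then n_M = 0.698, n_T = 3.07, so y_M = 0.228.

y_M = 0.228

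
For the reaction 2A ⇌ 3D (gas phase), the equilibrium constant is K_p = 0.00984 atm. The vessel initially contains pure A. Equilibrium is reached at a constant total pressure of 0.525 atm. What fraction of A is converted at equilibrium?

X = 0.162

Basis: 1 mol A initially; let X = conversion of A. Extent ξ = 0.5X.
Species balance: n_A = 1 − X; n_D = 1.5X.
n_T = Σnᵢ = 1 + 0.5X.
y_i = n_i/n_T, p_i = y_i·P. K_p = p_D^3 / (p_A^2).
Setting this equal to 0.00984 atm and taking the physical root (0 < X < 1) gives X = 0.162.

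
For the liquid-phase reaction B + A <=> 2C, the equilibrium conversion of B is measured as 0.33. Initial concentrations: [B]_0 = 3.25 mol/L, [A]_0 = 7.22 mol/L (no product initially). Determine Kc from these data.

Let X = conversion of B.
Concentrations: [B] = 3.25 − 3.25X; [A] = 7.22 − 3.25X; [C] = 6.5X.
At X = 0.33: [B] = 2.18, [A] = 6.15, [C] = 2.15.
Kc = [C]^2 / ([B] [A]) = 0.344.

Kc = 0.344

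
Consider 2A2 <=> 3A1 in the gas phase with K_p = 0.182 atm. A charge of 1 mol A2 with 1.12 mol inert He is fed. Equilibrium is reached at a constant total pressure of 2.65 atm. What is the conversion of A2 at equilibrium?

Let X = conversion of A2 (basis 1 mol A2); extent of reaction ξ = 0.5X.
Species balance: n_A2 = 1 − X; n_A1 = 1.5X; n_I = 1.12 (inert).
Total moles n_T = 2.12 + 0.5X.
y_i = n_i/n_T, p_i = y_i·P. K_p = p_A1^3 / (p_A2^2).
Substituting and setting equal to 0.182 atm gives a polynomial in X; the root in (0,1) is X = 0.286.

X = 0.286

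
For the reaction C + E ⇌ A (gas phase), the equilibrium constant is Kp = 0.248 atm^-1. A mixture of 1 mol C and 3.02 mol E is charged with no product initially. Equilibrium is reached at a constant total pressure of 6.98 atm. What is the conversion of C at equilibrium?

Take 1 mol C as basis and let X be its fractional conversion, so ξ = X.
At extent ξ: n_C = 1 − X; n_E = 3.02 − X; n_A = X.
Summing: n_T = 4.02 − X.
y_i = n_i/n_T, p_i = y_i·P. Kp = p_A / (p_C p_E).
Setting this equal to 0.248 atm^-1 and taking the physical root (0 < X < 1) gives X = 0.552.

X = 0.552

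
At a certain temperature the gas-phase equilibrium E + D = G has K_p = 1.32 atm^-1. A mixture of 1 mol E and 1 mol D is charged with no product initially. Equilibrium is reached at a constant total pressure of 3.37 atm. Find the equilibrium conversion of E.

Basis: 1 mol E initially; let X = conversion of E. Extent ξ = X.
Mole table: n_E = 1 − X; n_D = 1 − X; n_G = X.
Summing: n_T = 2 − X.
With p_i = (n_i/n_T)P, K_p = p_G / (p_E p_D).
Substituting and setting equal to 1.32 atm^-1 gives a polynomial in X; the root in (0,1) is X = 0.572.

X = 0.572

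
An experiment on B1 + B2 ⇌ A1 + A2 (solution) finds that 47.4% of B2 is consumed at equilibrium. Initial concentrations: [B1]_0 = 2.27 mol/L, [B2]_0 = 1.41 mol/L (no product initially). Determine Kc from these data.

Kc = 0.376

Let X = conversion of B2.
Concentrations: [B1] = 2.27 − 1.41X; [B2] = 1.41 − 1.41X; [A1] = 1.41X; [A2] = 1.41X.
At X = 0.474: [B1] = 1.6, [B2] = 0.742, [A1] = 0.668, [A2] = 0.668.
Kc = [A1] [A2] / ([B1] [B2]) = 0.376.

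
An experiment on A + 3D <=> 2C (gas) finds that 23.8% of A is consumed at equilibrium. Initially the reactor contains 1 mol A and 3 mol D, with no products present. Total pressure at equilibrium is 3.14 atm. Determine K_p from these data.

Take 1 mol A as basis and let X be its fractional conversion, so ξ = X.
Mole table: n_A = 1 − X; n_D = 3 − 3X; n_C = 2X.
Summing: n_T = 4 − 2X.
At X = 0.238: n_A = 0.762, n_D = 2.29, n_C = 0.476, n_T = 3.52.
p_i = (n_i/n_T)·P. K_p = p_C^2 / (p_A p_D^3) = 0.0314 atm^-2.

K_p = 0.0314 atm^-2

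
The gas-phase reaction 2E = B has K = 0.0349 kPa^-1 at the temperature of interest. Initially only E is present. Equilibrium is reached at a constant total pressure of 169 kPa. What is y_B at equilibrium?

y_B = 0.664

Take 1 mol E as basis and let X be its fractional conversion, so ξ = 0.5X.
Species balance: n_E = 1 − X; n_B = 0.5X.
Total moles n_T = 1 − 0.5X.
With p_i = (n_i/n_T)P, K = p_B / (p_E^2).
Setting this equal to 0.0349 kPa^-1 and taking the physical root (0 < X < 1) gives X = 0.798.
Then n_B = 0.399, n_T = 0.601, so y_B = 0.664.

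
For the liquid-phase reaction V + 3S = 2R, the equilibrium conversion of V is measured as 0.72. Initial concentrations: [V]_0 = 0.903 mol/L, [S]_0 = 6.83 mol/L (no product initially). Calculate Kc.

Kc = 0.0576 (mol/L)^-2

Let X = conversion of V.
Concentrations: [V] = 0.903 − 0.903X; [S] = 6.83 − 2.71X; [R] = 1.81X.
At X = 0.72: [V] = 0.253, [S] = 4.88, [R] = 1.3.
Kc = [R]^2 / ([V] [S]^3) = 0.0576 (mol/L)^-2.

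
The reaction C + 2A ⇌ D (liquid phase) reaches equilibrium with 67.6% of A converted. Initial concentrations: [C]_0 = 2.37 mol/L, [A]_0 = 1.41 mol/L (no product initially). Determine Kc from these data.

Kc = 1.21 (mol/L)^-2

Let X = conversion of A.
Concentrations: [C] = 2.37 − 0.705X; [A] = 1.41 − 1.41X; [D] = 0.705X.
At X = 0.676: [C] = 1.89, [A] = 0.457, [D] = 0.477.
Kc = [D] / ([C] [A]^2) = 1.21 (mol/L)^-2.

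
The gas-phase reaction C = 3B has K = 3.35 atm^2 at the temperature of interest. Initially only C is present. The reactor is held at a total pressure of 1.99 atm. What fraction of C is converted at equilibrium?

X = 0.393

Basis: 1 mol C initially; let X = conversion of C. Extent ξ = X.
Mole table: n_C = 1 − X; n_B = 3X.
Total moles n_T = 1 + 2X.
Mole fractions y_i = n_i/n_T; K = p_B^3 / (p_C) with p_i = y_i·P.
This yields a degree-3 equation in X; solving on (0,1), X = 0.393.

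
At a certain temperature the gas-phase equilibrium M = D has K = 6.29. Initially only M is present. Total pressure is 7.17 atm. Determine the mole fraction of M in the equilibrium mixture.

y_M = 0.137

Take 1 mol M as basis and let X be its fractional conversion, so ξ = X.
Moles: n_M = 1 − X; n_D = X.
n_T stays at 1 (no change in mole number).
Mole fractions y_i = n_i/n_T; K = p_D / (p_M) with p_i = y_i·P.
Setting this equal to 6.29 and taking the physical root (0 < X < 1) gives X = 0.863.
Then n_M = 0.137, n_T = 1, so y_M = 0.137.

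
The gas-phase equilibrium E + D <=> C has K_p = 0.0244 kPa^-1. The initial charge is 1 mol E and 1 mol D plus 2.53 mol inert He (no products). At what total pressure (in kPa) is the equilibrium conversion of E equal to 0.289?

P = 99.4 kPa

Let X = conversion of E (basis 1 mol E); extent of reaction ξ = X.
Species balance: n_E = 1 − X; n_D = 1 − X; n_C = X; n_I = 2.53 (inert).
Summing: n_T = 4.53 − X.
K_p = p_C / (p_E p_D) with p_i = (n_i/n_T)·P.
At X = 0.289: the mole-fraction product g(X) = Π y_i^ν_i = 2.425. Since K_p = g(X)·P^{-1}, P = (g/K_p)^(1/1) = (2.425/0.0244)^(1/1) = 99.4 kPa.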